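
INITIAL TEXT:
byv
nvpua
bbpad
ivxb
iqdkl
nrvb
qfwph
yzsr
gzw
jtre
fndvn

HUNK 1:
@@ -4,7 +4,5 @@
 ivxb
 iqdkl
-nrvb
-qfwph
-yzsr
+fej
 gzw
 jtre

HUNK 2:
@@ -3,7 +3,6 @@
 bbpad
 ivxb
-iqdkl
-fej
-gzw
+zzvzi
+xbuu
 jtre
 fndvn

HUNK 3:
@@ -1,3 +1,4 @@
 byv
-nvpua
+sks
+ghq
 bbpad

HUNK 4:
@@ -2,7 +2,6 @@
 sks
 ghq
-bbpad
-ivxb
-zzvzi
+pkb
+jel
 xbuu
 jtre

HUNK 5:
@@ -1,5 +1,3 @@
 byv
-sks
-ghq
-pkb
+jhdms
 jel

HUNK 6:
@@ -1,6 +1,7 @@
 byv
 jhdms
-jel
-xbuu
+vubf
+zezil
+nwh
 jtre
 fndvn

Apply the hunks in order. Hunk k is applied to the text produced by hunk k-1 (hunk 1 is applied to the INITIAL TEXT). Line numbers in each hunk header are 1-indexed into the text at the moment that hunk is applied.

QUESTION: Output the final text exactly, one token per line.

Answer: byv
jhdms
vubf
zezil
nwh
jtre
fndvn

Derivation:
Hunk 1: at line 4 remove [nrvb,qfwph,yzsr] add [fej] -> 9 lines: byv nvpua bbpad ivxb iqdkl fej gzw jtre fndvn
Hunk 2: at line 3 remove [iqdkl,fej,gzw] add [zzvzi,xbuu] -> 8 lines: byv nvpua bbpad ivxb zzvzi xbuu jtre fndvn
Hunk 3: at line 1 remove [nvpua] add [sks,ghq] -> 9 lines: byv sks ghq bbpad ivxb zzvzi xbuu jtre fndvn
Hunk 4: at line 2 remove [bbpad,ivxb,zzvzi] add [pkb,jel] -> 8 lines: byv sks ghq pkb jel xbuu jtre fndvn
Hunk 5: at line 1 remove [sks,ghq,pkb] add [jhdms] -> 6 lines: byv jhdms jel xbuu jtre fndvn
Hunk 6: at line 1 remove [jel,xbuu] add [vubf,zezil,nwh] -> 7 lines: byv jhdms vubf zezil nwh jtre fndvn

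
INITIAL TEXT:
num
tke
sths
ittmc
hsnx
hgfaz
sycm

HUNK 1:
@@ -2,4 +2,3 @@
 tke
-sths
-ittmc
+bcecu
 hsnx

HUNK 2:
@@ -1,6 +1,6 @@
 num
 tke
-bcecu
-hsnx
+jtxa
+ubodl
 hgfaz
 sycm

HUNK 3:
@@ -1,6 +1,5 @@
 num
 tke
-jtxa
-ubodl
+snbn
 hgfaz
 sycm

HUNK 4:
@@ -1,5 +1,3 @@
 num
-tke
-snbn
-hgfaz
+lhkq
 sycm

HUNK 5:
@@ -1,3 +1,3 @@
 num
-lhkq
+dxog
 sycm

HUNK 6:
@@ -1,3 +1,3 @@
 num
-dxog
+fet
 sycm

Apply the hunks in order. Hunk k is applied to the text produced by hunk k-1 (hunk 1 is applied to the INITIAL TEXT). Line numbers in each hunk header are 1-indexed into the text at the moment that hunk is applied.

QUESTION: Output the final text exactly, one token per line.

Answer: num
fet
sycm

Derivation:
Hunk 1: at line 2 remove [sths,ittmc] add [bcecu] -> 6 lines: num tke bcecu hsnx hgfaz sycm
Hunk 2: at line 1 remove [bcecu,hsnx] add [jtxa,ubodl] -> 6 lines: num tke jtxa ubodl hgfaz sycm
Hunk 3: at line 1 remove [jtxa,ubodl] add [snbn] -> 5 lines: num tke snbn hgfaz sycm
Hunk 4: at line 1 remove [tke,snbn,hgfaz] add [lhkq] -> 3 lines: num lhkq sycm
Hunk 5: at line 1 remove [lhkq] add [dxog] -> 3 lines: num dxog sycm
Hunk 6: at line 1 remove [dxog] add [fet] -> 3 lines: num fet sycm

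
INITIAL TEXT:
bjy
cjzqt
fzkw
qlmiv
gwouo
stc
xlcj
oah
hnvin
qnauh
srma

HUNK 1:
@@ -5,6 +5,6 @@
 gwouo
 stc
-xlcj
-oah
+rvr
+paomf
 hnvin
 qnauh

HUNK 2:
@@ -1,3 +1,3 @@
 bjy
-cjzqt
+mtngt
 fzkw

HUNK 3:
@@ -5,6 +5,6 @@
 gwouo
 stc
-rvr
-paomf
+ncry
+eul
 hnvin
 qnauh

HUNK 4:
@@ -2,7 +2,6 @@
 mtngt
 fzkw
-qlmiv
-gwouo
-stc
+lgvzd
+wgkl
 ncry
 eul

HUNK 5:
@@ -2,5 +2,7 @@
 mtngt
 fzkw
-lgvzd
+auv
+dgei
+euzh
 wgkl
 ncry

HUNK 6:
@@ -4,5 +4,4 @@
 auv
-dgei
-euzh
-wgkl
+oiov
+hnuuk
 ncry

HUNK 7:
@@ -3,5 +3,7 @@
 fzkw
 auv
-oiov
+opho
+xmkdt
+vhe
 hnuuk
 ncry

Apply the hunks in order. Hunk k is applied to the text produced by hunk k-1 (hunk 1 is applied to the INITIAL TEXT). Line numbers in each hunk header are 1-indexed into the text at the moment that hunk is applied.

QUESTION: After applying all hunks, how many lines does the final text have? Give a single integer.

Hunk 1: at line 5 remove [xlcj,oah] add [rvr,paomf] -> 11 lines: bjy cjzqt fzkw qlmiv gwouo stc rvr paomf hnvin qnauh srma
Hunk 2: at line 1 remove [cjzqt] add [mtngt] -> 11 lines: bjy mtngt fzkw qlmiv gwouo stc rvr paomf hnvin qnauh srma
Hunk 3: at line 5 remove [rvr,paomf] add [ncry,eul] -> 11 lines: bjy mtngt fzkw qlmiv gwouo stc ncry eul hnvin qnauh srma
Hunk 4: at line 2 remove [qlmiv,gwouo,stc] add [lgvzd,wgkl] -> 10 lines: bjy mtngt fzkw lgvzd wgkl ncry eul hnvin qnauh srma
Hunk 5: at line 2 remove [lgvzd] add [auv,dgei,euzh] -> 12 lines: bjy mtngt fzkw auv dgei euzh wgkl ncry eul hnvin qnauh srma
Hunk 6: at line 4 remove [dgei,euzh,wgkl] add [oiov,hnuuk] -> 11 lines: bjy mtngt fzkw auv oiov hnuuk ncry eul hnvin qnauh srma
Hunk 7: at line 3 remove [oiov] add [opho,xmkdt,vhe] -> 13 lines: bjy mtngt fzkw auv opho xmkdt vhe hnuuk ncry eul hnvin qnauh srma
Final line count: 13

Answer: 13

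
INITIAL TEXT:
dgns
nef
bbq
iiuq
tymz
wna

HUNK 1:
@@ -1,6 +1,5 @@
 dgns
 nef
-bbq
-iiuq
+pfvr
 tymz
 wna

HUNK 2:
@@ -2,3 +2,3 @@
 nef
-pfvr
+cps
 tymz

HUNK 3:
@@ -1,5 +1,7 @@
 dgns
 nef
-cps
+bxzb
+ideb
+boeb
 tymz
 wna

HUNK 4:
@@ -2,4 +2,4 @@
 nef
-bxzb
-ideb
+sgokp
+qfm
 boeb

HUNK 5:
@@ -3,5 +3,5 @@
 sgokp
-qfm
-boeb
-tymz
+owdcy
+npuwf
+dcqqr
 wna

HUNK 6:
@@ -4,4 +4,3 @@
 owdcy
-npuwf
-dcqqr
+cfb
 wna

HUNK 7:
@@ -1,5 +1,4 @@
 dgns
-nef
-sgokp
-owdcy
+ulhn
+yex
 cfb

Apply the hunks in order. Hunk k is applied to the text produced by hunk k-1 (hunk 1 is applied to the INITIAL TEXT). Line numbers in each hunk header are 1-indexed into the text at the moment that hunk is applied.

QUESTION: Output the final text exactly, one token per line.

Hunk 1: at line 1 remove [bbq,iiuq] add [pfvr] -> 5 lines: dgns nef pfvr tymz wna
Hunk 2: at line 2 remove [pfvr] add [cps] -> 5 lines: dgns nef cps tymz wna
Hunk 3: at line 1 remove [cps] add [bxzb,ideb,boeb] -> 7 lines: dgns nef bxzb ideb boeb tymz wna
Hunk 4: at line 2 remove [bxzb,ideb] add [sgokp,qfm] -> 7 lines: dgns nef sgokp qfm boeb tymz wna
Hunk 5: at line 3 remove [qfm,boeb,tymz] add [owdcy,npuwf,dcqqr] -> 7 lines: dgns nef sgokp owdcy npuwf dcqqr wna
Hunk 6: at line 4 remove [npuwf,dcqqr] add [cfb] -> 6 lines: dgns nef sgokp owdcy cfb wna
Hunk 7: at line 1 remove [nef,sgokp,owdcy] add [ulhn,yex] -> 5 lines: dgns ulhn yex cfb wna

Answer: dgns
ulhn
yex
cfb
wna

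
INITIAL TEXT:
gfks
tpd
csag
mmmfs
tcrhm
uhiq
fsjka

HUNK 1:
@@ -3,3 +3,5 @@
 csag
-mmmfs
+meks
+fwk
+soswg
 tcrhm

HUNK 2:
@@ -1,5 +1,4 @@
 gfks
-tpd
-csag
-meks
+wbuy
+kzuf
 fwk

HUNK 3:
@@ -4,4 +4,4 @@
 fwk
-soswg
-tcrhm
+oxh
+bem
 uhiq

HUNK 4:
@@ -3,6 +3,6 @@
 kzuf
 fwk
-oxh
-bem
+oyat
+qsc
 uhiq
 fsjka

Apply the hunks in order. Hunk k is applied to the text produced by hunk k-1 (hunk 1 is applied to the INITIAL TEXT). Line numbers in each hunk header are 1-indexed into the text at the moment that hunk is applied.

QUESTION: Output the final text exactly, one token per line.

Hunk 1: at line 3 remove [mmmfs] add [meks,fwk,soswg] -> 9 lines: gfks tpd csag meks fwk soswg tcrhm uhiq fsjka
Hunk 2: at line 1 remove [tpd,csag,meks] add [wbuy,kzuf] -> 8 lines: gfks wbuy kzuf fwk soswg tcrhm uhiq fsjka
Hunk 3: at line 4 remove [soswg,tcrhm] add [oxh,bem] -> 8 lines: gfks wbuy kzuf fwk oxh bem uhiq fsjka
Hunk 4: at line 3 remove [oxh,bem] add [oyat,qsc] -> 8 lines: gfks wbuy kzuf fwk oyat qsc uhiq fsjka

Answer: gfks
wbuy
kzuf
fwk
oyat
qsc
uhiq
fsjka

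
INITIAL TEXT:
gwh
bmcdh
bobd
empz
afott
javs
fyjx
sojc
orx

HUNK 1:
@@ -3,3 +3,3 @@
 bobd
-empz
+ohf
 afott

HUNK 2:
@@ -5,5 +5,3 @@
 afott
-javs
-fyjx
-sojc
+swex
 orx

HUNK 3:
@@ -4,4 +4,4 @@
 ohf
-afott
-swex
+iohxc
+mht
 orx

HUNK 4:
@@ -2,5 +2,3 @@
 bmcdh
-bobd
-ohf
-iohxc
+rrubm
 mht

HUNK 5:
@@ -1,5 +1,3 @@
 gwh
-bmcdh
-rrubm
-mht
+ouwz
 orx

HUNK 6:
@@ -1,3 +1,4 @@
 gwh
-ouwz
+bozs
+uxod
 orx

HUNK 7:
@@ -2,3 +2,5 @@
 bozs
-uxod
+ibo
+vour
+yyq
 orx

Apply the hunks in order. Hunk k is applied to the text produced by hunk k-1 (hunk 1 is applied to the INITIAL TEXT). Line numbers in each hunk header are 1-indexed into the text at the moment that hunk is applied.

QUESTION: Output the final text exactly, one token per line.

Answer: gwh
bozs
ibo
vour
yyq
orx

Derivation:
Hunk 1: at line 3 remove [empz] add [ohf] -> 9 lines: gwh bmcdh bobd ohf afott javs fyjx sojc orx
Hunk 2: at line 5 remove [javs,fyjx,sojc] add [swex] -> 7 lines: gwh bmcdh bobd ohf afott swex orx
Hunk 3: at line 4 remove [afott,swex] add [iohxc,mht] -> 7 lines: gwh bmcdh bobd ohf iohxc mht orx
Hunk 4: at line 2 remove [bobd,ohf,iohxc] add [rrubm] -> 5 lines: gwh bmcdh rrubm mht orx
Hunk 5: at line 1 remove [bmcdh,rrubm,mht] add [ouwz] -> 3 lines: gwh ouwz orx
Hunk 6: at line 1 remove [ouwz] add [bozs,uxod] -> 4 lines: gwh bozs uxod orx
Hunk 7: at line 2 remove [uxod] add [ibo,vour,yyq] -> 6 lines: gwh bozs ibo vour yyq orx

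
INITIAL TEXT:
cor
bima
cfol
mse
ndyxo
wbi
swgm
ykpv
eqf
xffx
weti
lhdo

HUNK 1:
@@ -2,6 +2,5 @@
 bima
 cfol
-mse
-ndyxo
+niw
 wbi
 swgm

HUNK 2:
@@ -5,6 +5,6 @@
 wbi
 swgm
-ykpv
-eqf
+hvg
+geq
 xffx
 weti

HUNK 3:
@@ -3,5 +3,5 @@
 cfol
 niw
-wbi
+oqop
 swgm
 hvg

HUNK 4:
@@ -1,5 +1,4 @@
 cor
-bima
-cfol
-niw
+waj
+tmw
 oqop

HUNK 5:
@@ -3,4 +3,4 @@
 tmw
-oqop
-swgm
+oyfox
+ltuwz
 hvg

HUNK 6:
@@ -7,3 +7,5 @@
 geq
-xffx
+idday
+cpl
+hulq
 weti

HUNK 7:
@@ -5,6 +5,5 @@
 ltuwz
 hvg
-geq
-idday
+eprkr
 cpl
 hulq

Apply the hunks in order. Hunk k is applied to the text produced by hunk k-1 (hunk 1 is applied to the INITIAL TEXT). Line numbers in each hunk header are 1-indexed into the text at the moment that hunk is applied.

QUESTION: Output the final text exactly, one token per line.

Hunk 1: at line 2 remove [mse,ndyxo] add [niw] -> 11 lines: cor bima cfol niw wbi swgm ykpv eqf xffx weti lhdo
Hunk 2: at line 5 remove [ykpv,eqf] add [hvg,geq] -> 11 lines: cor bima cfol niw wbi swgm hvg geq xffx weti lhdo
Hunk 3: at line 3 remove [wbi] add [oqop] -> 11 lines: cor bima cfol niw oqop swgm hvg geq xffx weti lhdo
Hunk 4: at line 1 remove [bima,cfol,niw] add [waj,tmw] -> 10 lines: cor waj tmw oqop swgm hvg geq xffx weti lhdo
Hunk 5: at line 3 remove [oqop,swgm] add [oyfox,ltuwz] -> 10 lines: cor waj tmw oyfox ltuwz hvg geq xffx weti lhdo
Hunk 6: at line 7 remove [xffx] add [idday,cpl,hulq] -> 12 lines: cor waj tmw oyfox ltuwz hvg geq idday cpl hulq weti lhdo
Hunk 7: at line 5 remove [geq,idday] add [eprkr] -> 11 lines: cor waj tmw oyfox ltuwz hvg eprkr cpl hulq weti lhdo

Answer: cor
waj
tmw
oyfox
ltuwz
hvg
eprkr
cpl
hulq
weti
lhdo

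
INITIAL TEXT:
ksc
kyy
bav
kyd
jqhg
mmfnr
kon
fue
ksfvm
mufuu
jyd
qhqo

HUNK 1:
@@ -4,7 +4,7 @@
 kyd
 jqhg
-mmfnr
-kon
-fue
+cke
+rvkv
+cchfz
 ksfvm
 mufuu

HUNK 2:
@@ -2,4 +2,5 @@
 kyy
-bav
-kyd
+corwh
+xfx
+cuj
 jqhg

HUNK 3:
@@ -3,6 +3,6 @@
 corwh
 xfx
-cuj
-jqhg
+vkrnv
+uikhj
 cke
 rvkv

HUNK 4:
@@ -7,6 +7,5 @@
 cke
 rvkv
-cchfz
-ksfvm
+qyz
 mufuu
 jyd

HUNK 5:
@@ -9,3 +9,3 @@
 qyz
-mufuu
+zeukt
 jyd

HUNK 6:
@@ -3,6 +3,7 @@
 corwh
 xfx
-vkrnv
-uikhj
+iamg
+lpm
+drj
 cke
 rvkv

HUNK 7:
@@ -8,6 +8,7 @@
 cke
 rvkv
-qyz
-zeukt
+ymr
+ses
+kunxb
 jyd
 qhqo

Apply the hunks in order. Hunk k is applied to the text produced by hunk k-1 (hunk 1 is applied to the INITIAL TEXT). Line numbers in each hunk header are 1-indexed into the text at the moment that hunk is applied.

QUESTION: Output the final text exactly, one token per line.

Hunk 1: at line 4 remove [mmfnr,kon,fue] add [cke,rvkv,cchfz] -> 12 lines: ksc kyy bav kyd jqhg cke rvkv cchfz ksfvm mufuu jyd qhqo
Hunk 2: at line 2 remove [bav,kyd] add [corwh,xfx,cuj] -> 13 lines: ksc kyy corwh xfx cuj jqhg cke rvkv cchfz ksfvm mufuu jyd qhqo
Hunk 3: at line 3 remove [cuj,jqhg] add [vkrnv,uikhj] -> 13 lines: ksc kyy corwh xfx vkrnv uikhj cke rvkv cchfz ksfvm mufuu jyd qhqo
Hunk 4: at line 7 remove [cchfz,ksfvm] add [qyz] -> 12 lines: ksc kyy corwh xfx vkrnv uikhj cke rvkv qyz mufuu jyd qhqo
Hunk 5: at line 9 remove [mufuu] add [zeukt] -> 12 lines: ksc kyy corwh xfx vkrnv uikhj cke rvkv qyz zeukt jyd qhqo
Hunk 6: at line 3 remove [vkrnv,uikhj] add [iamg,lpm,drj] -> 13 lines: ksc kyy corwh xfx iamg lpm drj cke rvkv qyz zeukt jyd qhqo
Hunk 7: at line 8 remove [qyz,zeukt] add [ymr,ses,kunxb] -> 14 lines: ksc kyy corwh xfx iamg lpm drj cke rvkv ymr ses kunxb jyd qhqo

Answer: ksc
kyy
corwh
xfx
iamg
lpm
drj
cke
rvkv
ymr
ses
kunxb
jyd
qhqo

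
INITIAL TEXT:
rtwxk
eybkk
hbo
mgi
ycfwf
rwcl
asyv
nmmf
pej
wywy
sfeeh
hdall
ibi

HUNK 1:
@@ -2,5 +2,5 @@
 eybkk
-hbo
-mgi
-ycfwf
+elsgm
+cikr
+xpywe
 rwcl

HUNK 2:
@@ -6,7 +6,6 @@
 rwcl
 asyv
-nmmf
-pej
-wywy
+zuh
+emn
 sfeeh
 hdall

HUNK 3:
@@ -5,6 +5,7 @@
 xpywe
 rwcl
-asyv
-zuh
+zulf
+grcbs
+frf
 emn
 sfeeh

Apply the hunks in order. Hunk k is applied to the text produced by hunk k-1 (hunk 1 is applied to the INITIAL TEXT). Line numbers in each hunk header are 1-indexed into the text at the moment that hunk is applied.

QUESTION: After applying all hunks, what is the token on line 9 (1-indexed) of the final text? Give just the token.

Answer: frf

Derivation:
Hunk 1: at line 2 remove [hbo,mgi,ycfwf] add [elsgm,cikr,xpywe] -> 13 lines: rtwxk eybkk elsgm cikr xpywe rwcl asyv nmmf pej wywy sfeeh hdall ibi
Hunk 2: at line 6 remove [nmmf,pej,wywy] add [zuh,emn] -> 12 lines: rtwxk eybkk elsgm cikr xpywe rwcl asyv zuh emn sfeeh hdall ibi
Hunk 3: at line 5 remove [asyv,zuh] add [zulf,grcbs,frf] -> 13 lines: rtwxk eybkk elsgm cikr xpywe rwcl zulf grcbs frf emn sfeeh hdall ibi
Final line 9: frf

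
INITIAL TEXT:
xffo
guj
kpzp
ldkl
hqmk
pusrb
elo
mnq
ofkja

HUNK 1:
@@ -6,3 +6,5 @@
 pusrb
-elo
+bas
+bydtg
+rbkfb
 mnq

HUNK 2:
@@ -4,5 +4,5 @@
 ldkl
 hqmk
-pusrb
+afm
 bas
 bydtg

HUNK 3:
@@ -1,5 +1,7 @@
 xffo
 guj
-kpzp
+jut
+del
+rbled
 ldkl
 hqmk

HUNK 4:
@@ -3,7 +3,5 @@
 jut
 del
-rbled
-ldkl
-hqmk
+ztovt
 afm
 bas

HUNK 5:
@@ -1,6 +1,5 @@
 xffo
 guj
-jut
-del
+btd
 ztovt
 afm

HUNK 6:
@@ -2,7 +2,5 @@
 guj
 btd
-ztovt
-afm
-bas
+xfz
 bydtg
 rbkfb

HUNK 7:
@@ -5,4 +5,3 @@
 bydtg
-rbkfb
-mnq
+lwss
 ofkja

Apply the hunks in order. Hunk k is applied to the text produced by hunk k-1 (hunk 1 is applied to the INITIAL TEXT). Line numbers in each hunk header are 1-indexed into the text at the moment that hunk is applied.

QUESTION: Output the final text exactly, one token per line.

Answer: xffo
guj
btd
xfz
bydtg
lwss
ofkja

Derivation:
Hunk 1: at line 6 remove [elo] add [bas,bydtg,rbkfb] -> 11 lines: xffo guj kpzp ldkl hqmk pusrb bas bydtg rbkfb mnq ofkja
Hunk 2: at line 4 remove [pusrb] add [afm] -> 11 lines: xffo guj kpzp ldkl hqmk afm bas bydtg rbkfb mnq ofkja
Hunk 3: at line 1 remove [kpzp] add [jut,del,rbled] -> 13 lines: xffo guj jut del rbled ldkl hqmk afm bas bydtg rbkfb mnq ofkja
Hunk 4: at line 3 remove [rbled,ldkl,hqmk] add [ztovt] -> 11 lines: xffo guj jut del ztovt afm bas bydtg rbkfb mnq ofkja
Hunk 5: at line 1 remove [jut,del] add [btd] -> 10 lines: xffo guj btd ztovt afm bas bydtg rbkfb mnq ofkja
Hunk 6: at line 2 remove [ztovt,afm,bas] add [xfz] -> 8 lines: xffo guj btd xfz bydtg rbkfb mnq ofkja
Hunk 7: at line 5 remove [rbkfb,mnq] add [lwss] -> 7 lines: xffo guj btd xfz bydtg lwss ofkja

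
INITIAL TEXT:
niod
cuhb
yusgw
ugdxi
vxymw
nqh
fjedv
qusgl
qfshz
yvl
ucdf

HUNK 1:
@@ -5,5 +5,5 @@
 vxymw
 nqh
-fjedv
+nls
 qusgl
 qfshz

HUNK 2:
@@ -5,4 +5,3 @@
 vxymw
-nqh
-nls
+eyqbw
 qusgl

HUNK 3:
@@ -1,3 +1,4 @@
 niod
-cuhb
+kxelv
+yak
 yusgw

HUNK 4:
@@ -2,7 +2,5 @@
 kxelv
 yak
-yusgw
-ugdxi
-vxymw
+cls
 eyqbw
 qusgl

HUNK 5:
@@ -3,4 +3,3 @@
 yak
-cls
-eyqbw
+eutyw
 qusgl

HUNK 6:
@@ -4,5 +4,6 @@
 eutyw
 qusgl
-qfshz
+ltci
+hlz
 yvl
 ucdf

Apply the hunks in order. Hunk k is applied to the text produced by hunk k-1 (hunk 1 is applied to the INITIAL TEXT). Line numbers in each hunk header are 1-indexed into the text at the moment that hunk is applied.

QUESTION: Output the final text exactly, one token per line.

Answer: niod
kxelv
yak
eutyw
qusgl
ltci
hlz
yvl
ucdf

Derivation:
Hunk 1: at line 5 remove [fjedv] add [nls] -> 11 lines: niod cuhb yusgw ugdxi vxymw nqh nls qusgl qfshz yvl ucdf
Hunk 2: at line 5 remove [nqh,nls] add [eyqbw] -> 10 lines: niod cuhb yusgw ugdxi vxymw eyqbw qusgl qfshz yvl ucdf
Hunk 3: at line 1 remove [cuhb] add [kxelv,yak] -> 11 lines: niod kxelv yak yusgw ugdxi vxymw eyqbw qusgl qfshz yvl ucdf
Hunk 4: at line 2 remove [yusgw,ugdxi,vxymw] add [cls] -> 9 lines: niod kxelv yak cls eyqbw qusgl qfshz yvl ucdf
Hunk 5: at line 3 remove [cls,eyqbw] add [eutyw] -> 8 lines: niod kxelv yak eutyw qusgl qfshz yvl ucdf
Hunk 6: at line 4 remove [qfshz] add [ltci,hlz] -> 9 lines: niod kxelv yak eutyw qusgl ltci hlz yvl ucdf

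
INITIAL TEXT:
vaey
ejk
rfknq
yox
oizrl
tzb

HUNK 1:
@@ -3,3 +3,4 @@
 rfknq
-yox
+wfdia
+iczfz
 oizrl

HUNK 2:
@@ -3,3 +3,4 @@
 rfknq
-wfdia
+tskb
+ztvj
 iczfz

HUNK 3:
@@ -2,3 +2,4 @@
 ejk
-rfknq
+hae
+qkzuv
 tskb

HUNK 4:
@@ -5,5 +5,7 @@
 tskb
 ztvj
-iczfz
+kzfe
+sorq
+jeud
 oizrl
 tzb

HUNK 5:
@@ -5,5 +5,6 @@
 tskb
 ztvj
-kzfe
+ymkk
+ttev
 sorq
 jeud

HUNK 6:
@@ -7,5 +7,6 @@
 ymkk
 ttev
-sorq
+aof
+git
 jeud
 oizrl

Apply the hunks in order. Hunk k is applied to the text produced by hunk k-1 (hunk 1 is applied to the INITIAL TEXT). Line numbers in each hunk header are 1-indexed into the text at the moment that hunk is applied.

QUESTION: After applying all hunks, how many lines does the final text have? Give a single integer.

Hunk 1: at line 3 remove [yox] add [wfdia,iczfz] -> 7 lines: vaey ejk rfknq wfdia iczfz oizrl tzb
Hunk 2: at line 3 remove [wfdia] add [tskb,ztvj] -> 8 lines: vaey ejk rfknq tskb ztvj iczfz oizrl tzb
Hunk 3: at line 2 remove [rfknq] add [hae,qkzuv] -> 9 lines: vaey ejk hae qkzuv tskb ztvj iczfz oizrl tzb
Hunk 4: at line 5 remove [iczfz] add [kzfe,sorq,jeud] -> 11 lines: vaey ejk hae qkzuv tskb ztvj kzfe sorq jeud oizrl tzb
Hunk 5: at line 5 remove [kzfe] add [ymkk,ttev] -> 12 lines: vaey ejk hae qkzuv tskb ztvj ymkk ttev sorq jeud oizrl tzb
Hunk 6: at line 7 remove [sorq] add [aof,git] -> 13 lines: vaey ejk hae qkzuv tskb ztvj ymkk ttev aof git jeud oizrl tzb
Final line count: 13

Answer: 13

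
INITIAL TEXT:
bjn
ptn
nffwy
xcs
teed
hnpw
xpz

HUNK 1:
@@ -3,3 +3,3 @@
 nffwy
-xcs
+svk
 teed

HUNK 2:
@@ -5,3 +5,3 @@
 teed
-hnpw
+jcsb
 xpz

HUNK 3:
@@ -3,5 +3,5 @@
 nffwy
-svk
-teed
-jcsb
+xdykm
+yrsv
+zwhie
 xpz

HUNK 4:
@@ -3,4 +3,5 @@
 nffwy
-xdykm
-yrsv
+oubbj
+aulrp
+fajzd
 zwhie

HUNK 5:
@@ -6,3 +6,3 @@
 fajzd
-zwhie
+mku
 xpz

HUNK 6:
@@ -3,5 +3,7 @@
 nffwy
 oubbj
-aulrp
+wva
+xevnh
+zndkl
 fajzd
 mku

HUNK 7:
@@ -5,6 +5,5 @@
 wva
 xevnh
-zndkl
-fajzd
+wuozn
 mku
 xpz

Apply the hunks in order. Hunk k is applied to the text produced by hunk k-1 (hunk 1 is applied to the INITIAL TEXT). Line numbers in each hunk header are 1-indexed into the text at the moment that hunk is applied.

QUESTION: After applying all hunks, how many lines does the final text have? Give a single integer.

Answer: 9

Derivation:
Hunk 1: at line 3 remove [xcs] add [svk] -> 7 lines: bjn ptn nffwy svk teed hnpw xpz
Hunk 2: at line 5 remove [hnpw] add [jcsb] -> 7 lines: bjn ptn nffwy svk teed jcsb xpz
Hunk 3: at line 3 remove [svk,teed,jcsb] add [xdykm,yrsv,zwhie] -> 7 lines: bjn ptn nffwy xdykm yrsv zwhie xpz
Hunk 4: at line 3 remove [xdykm,yrsv] add [oubbj,aulrp,fajzd] -> 8 lines: bjn ptn nffwy oubbj aulrp fajzd zwhie xpz
Hunk 5: at line 6 remove [zwhie] add [mku] -> 8 lines: bjn ptn nffwy oubbj aulrp fajzd mku xpz
Hunk 6: at line 3 remove [aulrp] add [wva,xevnh,zndkl] -> 10 lines: bjn ptn nffwy oubbj wva xevnh zndkl fajzd mku xpz
Hunk 7: at line 5 remove [zndkl,fajzd] add [wuozn] -> 9 lines: bjn ptn nffwy oubbj wva xevnh wuozn mku xpz
Final line count: 9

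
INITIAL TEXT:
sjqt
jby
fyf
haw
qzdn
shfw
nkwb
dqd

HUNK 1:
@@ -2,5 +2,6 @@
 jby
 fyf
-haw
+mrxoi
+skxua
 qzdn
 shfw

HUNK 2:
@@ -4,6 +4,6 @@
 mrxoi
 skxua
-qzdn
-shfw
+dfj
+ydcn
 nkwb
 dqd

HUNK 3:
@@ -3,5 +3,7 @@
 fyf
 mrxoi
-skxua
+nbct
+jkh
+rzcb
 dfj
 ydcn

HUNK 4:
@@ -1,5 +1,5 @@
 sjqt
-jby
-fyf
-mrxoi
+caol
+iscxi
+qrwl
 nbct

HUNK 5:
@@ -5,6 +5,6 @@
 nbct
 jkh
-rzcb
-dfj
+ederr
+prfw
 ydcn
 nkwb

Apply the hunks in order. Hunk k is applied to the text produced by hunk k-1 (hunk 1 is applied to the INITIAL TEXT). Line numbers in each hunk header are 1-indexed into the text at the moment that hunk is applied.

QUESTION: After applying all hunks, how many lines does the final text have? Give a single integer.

Hunk 1: at line 2 remove [haw] add [mrxoi,skxua] -> 9 lines: sjqt jby fyf mrxoi skxua qzdn shfw nkwb dqd
Hunk 2: at line 4 remove [qzdn,shfw] add [dfj,ydcn] -> 9 lines: sjqt jby fyf mrxoi skxua dfj ydcn nkwb dqd
Hunk 3: at line 3 remove [skxua] add [nbct,jkh,rzcb] -> 11 lines: sjqt jby fyf mrxoi nbct jkh rzcb dfj ydcn nkwb dqd
Hunk 4: at line 1 remove [jby,fyf,mrxoi] add [caol,iscxi,qrwl] -> 11 lines: sjqt caol iscxi qrwl nbct jkh rzcb dfj ydcn nkwb dqd
Hunk 5: at line 5 remove [rzcb,dfj] add [ederr,prfw] -> 11 lines: sjqt caol iscxi qrwl nbct jkh ederr prfw ydcn nkwb dqd
Final line count: 11

Answer: 11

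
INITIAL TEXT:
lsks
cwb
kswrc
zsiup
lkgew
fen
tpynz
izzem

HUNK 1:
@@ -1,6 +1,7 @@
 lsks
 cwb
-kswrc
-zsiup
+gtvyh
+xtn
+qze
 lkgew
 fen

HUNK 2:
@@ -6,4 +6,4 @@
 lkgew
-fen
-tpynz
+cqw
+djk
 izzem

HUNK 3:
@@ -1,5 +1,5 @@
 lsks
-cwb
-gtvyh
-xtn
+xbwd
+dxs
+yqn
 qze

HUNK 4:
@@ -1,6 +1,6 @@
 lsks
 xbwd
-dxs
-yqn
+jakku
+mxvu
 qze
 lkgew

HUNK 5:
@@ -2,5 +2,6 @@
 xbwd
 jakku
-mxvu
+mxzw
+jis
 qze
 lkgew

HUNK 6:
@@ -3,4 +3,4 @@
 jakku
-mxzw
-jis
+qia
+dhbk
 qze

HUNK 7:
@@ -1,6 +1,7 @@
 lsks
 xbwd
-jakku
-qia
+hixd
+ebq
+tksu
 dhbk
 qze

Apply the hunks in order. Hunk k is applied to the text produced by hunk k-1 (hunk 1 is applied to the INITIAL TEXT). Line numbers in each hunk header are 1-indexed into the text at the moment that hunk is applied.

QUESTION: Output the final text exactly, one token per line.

Answer: lsks
xbwd
hixd
ebq
tksu
dhbk
qze
lkgew
cqw
djk
izzem

Derivation:
Hunk 1: at line 1 remove [kswrc,zsiup] add [gtvyh,xtn,qze] -> 9 lines: lsks cwb gtvyh xtn qze lkgew fen tpynz izzem
Hunk 2: at line 6 remove [fen,tpynz] add [cqw,djk] -> 9 lines: lsks cwb gtvyh xtn qze lkgew cqw djk izzem
Hunk 3: at line 1 remove [cwb,gtvyh,xtn] add [xbwd,dxs,yqn] -> 9 lines: lsks xbwd dxs yqn qze lkgew cqw djk izzem
Hunk 4: at line 1 remove [dxs,yqn] add [jakku,mxvu] -> 9 lines: lsks xbwd jakku mxvu qze lkgew cqw djk izzem
Hunk 5: at line 2 remove [mxvu] add [mxzw,jis] -> 10 lines: lsks xbwd jakku mxzw jis qze lkgew cqw djk izzem
Hunk 6: at line 3 remove [mxzw,jis] add [qia,dhbk] -> 10 lines: lsks xbwd jakku qia dhbk qze lkgew cqw djk izzem
Hunk 7: at line 1 remove [jakku,qia] add [hixd,ebq,tksu] -> 11 lines: lsks xbwd hixd ebq tksu dhbk qze lkgew cqw djk izzem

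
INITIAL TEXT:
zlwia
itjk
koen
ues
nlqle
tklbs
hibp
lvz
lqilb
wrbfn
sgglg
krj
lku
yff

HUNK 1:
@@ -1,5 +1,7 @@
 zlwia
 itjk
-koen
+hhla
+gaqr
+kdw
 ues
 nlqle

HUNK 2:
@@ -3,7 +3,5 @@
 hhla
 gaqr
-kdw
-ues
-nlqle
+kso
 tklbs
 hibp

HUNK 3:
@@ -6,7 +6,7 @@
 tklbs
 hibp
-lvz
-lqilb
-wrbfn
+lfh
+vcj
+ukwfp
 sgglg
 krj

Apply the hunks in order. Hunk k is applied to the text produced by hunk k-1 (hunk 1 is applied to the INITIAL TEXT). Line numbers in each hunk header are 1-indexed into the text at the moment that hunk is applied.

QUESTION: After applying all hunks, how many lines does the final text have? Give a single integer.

Hunk 1: at line 1 remove [koen] add [hhla,gaqr,kdw] -> 16 lines: zlwia itjk hhla gaqr kdw ues nlqle tklbs hibp lvz lqilb wrbfn sgglg krj lku yff
Hunk 2: at line 3 remove [kdw,ues,nlqle] add [kso] -> 14 lines: zlwia itjk hhla gaqr kso tklbs hibp lvz lqilb wrbfn sgglg krj lku yff
Hunk 3: at line 6 remove [lvz,lqilb,wrbfn] add [lfh,vcj,ukwfp] -> 14 lines: zlwia itjk hhla gaqr kso tklbs hibp lfh vcj ukwfp sgglg krj lku yff
Final line count: 14

Answer: 14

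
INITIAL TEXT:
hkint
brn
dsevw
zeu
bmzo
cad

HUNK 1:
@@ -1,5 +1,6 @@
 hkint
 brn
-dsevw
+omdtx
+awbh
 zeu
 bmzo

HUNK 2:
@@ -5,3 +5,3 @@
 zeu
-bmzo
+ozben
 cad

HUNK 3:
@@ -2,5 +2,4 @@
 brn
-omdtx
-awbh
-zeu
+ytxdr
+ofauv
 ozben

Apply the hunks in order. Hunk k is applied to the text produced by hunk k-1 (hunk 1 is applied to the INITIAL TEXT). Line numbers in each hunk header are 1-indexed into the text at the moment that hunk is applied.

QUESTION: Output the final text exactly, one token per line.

Hunk 1: at line 1 remove [dsevw] add [omdtx,awbh] -> 7 lines: hkint brn omdtx awbh zeu bmzo cad
Hunk 2: at line 5 remove [bmzo] add [ozben] -> 7 lines: hkint brn omdtx awbh zeu ozben cad
Hunk 3: at line 2 remove [omdtx,awbh,zeu] add [ytxdr,ofauv] -> 6 lines: hkint brn ytxdr ofauv ozben cad

Answer: hkint
brn
ytxdr
ofauv
ozben
cad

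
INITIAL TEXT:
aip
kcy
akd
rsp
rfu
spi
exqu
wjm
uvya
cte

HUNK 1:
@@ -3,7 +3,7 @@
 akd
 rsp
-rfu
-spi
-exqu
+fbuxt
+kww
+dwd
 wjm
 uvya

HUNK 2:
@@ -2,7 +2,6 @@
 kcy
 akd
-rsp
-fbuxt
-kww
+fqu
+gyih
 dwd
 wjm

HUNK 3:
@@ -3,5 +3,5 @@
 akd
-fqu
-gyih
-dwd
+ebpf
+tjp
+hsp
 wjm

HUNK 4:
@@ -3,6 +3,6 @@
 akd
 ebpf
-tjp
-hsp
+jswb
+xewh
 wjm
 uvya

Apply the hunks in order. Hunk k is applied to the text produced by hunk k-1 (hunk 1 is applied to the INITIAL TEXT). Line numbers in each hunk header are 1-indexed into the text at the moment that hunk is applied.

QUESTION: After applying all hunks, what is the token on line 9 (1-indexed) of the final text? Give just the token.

Answer: cte

Derivation:
Hunk 1: at line 3 remove [rfu,spi,exqu] add [fbuxt,kww,dwd] -> 10 lines: aip kcy akd rsp fbuxt kww dwd wjm uvya cte
Hunk 2: at line 2 remove [rsp,fbuxt,kww] add [fqu,gyih] -> 9 lines: aip kcy akd fqu gyih dwd wjm uvya cte
Hunk 3: at line 3 remove [fqu,gyih,dwd] add [ebpf,tjp,hsp] -> 9 lines: aip kcy akd ebpf tjp hsp wjm uvya cte
Hunk 4: at line 3 remove [tjp,hsp] add [jswb,xewh] -> 9 lines: aip kcy akd ebpf jswb xewh wjm uvya cte
Final line 9: cte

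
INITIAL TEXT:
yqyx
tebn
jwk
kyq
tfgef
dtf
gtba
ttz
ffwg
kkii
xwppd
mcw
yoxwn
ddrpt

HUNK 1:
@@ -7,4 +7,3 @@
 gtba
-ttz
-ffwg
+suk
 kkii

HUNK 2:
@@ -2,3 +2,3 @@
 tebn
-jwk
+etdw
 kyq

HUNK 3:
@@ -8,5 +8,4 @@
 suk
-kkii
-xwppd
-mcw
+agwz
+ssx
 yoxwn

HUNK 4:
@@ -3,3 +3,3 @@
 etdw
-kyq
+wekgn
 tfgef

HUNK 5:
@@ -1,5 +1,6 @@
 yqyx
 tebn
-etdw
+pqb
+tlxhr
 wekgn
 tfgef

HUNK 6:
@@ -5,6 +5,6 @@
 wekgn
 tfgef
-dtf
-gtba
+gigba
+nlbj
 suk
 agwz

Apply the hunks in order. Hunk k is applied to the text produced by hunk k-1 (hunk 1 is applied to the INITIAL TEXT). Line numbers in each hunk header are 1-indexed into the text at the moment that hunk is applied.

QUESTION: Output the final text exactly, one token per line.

Answer: yqyx
tebn
pqb
tlxhr
wekgn
tfgef
gigba
nlbj
suk
agwz
ssx
yoxwn
ddrpt

Derivation:
Hunk 1: at line 7 remove [ttz,ffwg] add [suk] -> 13 lines: yqyx tebn jwk kyq tfgef dtf gtba suk kkii xwppd mcw yoxwn ddrpt
Hunk 2: at line 2 remove [jwk] add [etdw] -> 13 lines: yqyx tebn etdw kyq tfgef dtf gtba suk kkii xwppd mcw yoxwn ddrpt
Hunk 3: at line 8 remove [kkii,xwppd,mcw] add [agwz,ssx] -> 12 lines: yqyx tebn etdw kyq tfgef dtf gtba suk agwz ssx yoxwn ddrpt
Hunk 4: at line 3 remove [kyq] add [wekgn] -> 12 lines: yqyx tebn etdw wekgn tfgef dtf gtba suk agwz ssx yoxwn ddrpt
Hunk 5: at line 1 remove [etdw] add [pqb,tlxhr] -> 13 lines: yqyx tebn pqb tlxhr wekgn tfgef dtf gtba suk agwz ssx yoxwn ddrpt
Hunk 6: at line 5 remove [dtf,gtba] add [gigba,nlbj] -> 13 lines: yqyx tebn pqb tlxhr wekgn tfgef gigba nlbj suk agwz ssx yoxwn ddrpt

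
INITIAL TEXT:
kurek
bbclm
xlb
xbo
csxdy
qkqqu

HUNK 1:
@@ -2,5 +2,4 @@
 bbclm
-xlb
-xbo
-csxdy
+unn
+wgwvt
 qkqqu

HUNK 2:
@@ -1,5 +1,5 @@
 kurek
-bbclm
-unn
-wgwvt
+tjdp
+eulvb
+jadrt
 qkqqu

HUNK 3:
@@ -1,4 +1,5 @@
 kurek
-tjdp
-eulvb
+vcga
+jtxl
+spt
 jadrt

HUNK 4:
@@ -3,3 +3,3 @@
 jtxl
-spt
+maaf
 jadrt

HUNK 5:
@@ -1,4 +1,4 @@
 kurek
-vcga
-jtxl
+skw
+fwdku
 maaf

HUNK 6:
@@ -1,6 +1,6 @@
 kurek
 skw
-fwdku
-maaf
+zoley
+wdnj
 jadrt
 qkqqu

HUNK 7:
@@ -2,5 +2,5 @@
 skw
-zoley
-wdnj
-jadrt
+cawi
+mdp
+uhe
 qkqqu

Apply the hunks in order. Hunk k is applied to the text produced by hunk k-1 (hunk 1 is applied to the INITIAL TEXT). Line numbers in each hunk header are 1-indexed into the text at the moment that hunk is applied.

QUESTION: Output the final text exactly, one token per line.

Answer: kurek
skw
cawi
mdp
uhe
qkqqu

Derivation:
Hunk 1: at line 2 remove [xlb,xbo,csxdy] add [unn,wgwvt] -> 5 lines: kurek bbclm unn wgwvt qkqqu
Hunk 2: at line 1 remove [bbclm,unn,wgwvt] add [tjdp,eulvb,jadrt] -> 5 lines: kurek tjdp eulvb jadrt qkqqu
Hunk 3: at line 1 remove [tjdp,eulvb] add [vcga,jtxl,spt] -> 6 lines: kurek vcga jtxl spt jadrt qkqqu
Hunk 4: at line 3 remove [spt] add [maaf] -> 6 lines: kurek vcga jtxl maaf jadrt qkqqu
Hunk 5: at line 1 remove [vcga,jtxl] add [skw,fwdku] -> 6 lines: kurek skw fwdku maaf jadrt qkqqu
Hunk 6: at line 1 remove [fwdku,maaf] add [zoley,wdnj] -> 6 lines: kurek skw zoley wdnj jadrt qkqqu
Hunk 7: at line 2 remove [zoley,wdnj,jadrt] add [cawi,mdp,uhe] -> 6 lines: kurek skw cawi mdp uhe qkqqu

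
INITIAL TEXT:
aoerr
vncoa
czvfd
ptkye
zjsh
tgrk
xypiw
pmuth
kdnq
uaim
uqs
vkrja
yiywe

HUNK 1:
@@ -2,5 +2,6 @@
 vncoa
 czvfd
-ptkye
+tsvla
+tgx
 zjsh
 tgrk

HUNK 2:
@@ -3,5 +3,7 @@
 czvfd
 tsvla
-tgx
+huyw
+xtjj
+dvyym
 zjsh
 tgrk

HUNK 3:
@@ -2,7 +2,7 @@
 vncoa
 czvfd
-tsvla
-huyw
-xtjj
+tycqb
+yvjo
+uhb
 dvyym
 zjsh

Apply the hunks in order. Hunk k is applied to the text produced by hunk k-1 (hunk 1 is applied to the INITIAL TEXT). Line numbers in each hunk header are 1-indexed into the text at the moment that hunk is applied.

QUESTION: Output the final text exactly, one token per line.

Hunk 1: at line 2 remove [ptkye] add [tsvla,tgx] -> 14 lines: aoerr vncoa czvfd tsvla tgx zjsh tgrk xypiw pmuth kdnq uaim uqs vkrja yiywe
Hunk 2: at line 3 remove [tgx] add [huyw,xtjj,dvyym] -> 16 lines: aoerr vncoa czvfd tsvla huyw xtjj dvyym zjsh tgrk xypiw pmuth kdnq uaim uqs vkrja yiywe
Hunk 3: at line 2 remove [tsvla,huyw,xtjj] add [tycqb,yvjo,uhb] -> 16 lines: aoerr vncoa czvfd tycqb yvjo uhb dvyym zjsh tgrk xypiw pmuth kdnq uaim uqs vkrja yiywe

Answer: aoerr
vncoa
czvfd
tycqb
yvjo
uhb
dvyym
zjsh
tgrk
xypiw
pmuth
kdnq
uaim
uqs
vkrja
yiywe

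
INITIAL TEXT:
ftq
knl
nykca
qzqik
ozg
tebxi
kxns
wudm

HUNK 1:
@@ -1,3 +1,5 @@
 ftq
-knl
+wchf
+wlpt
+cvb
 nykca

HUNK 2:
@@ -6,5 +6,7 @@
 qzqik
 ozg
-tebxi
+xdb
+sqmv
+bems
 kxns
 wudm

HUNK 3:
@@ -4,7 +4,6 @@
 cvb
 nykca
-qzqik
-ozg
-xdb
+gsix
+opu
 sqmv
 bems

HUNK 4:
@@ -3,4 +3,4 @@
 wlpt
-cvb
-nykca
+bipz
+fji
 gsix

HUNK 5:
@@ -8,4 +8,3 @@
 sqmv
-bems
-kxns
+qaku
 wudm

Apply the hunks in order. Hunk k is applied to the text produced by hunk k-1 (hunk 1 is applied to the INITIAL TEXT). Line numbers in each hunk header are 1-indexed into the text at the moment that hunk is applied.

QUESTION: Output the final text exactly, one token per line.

Answer: ftq
wchf
wlpt
bipz
fji
gsix
opu
sqmv
qaku
wudm

Derivation:
Hunk 1: at line 1 remove [knl] add [wchf,wlpt,cvb] -> 10 lines: ftq wchf wlpt cvb nykca qzqik ozg tebxi kxns wudm
Hunk 2: at line 6 remove [tebxi] add [xdb,sqmv,bems] -> 12 lines: ftq wchf wlpt cvb nykca qzqik ozg xdb sqmv bems kxns wudm
Hunk 3: at line 4 remove [qzqik,ozg,xdb] add [gsix,opu] -> 11 lines: ftq wchf wlpt cvb nykca gsix opu sqmv bems kxns wudm
Hunk 4: at line 3 remove [cvb,nykca] add [bipz,fji] -> 11 lines: ftq wchf wlpt bipz fji gsix opu sqmv bems kxns wudm
Hunk 5: at line 8 remove [bems,kxns] add [qaku] -> 10 lines: ftq wchf wlpt bipz fji gsix opu sqmv qaku wudm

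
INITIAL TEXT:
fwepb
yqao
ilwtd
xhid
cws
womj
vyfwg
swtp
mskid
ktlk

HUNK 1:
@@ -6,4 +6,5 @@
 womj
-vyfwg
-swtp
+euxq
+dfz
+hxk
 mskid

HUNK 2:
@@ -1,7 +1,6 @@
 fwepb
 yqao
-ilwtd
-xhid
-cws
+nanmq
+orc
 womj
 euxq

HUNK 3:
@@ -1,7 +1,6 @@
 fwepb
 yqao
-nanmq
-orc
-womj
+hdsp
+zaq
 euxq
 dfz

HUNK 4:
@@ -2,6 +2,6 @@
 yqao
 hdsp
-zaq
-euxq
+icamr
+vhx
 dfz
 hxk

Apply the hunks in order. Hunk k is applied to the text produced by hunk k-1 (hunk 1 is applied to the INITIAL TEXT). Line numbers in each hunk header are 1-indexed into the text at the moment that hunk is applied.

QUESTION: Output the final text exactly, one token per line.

Answer: fwepb
yqao
hdsp
icamr
vhx
dfz
hxk
mskid
ktlk

Derivation:
Hunk 1: at line 6 remove [vyfwg,swtp] add [euxq,dfz,hxk] -> 11 lines: fwepb yqao ilwtd xhid cws womj euxq dfz hxk mskid ktlk
Hunk 2: at line 1 remove [ilwtd,xhid,cws] add [nanmq,orc] -> 10 lines: fwepb yqao nanmq orc womj euxq dfz hxk mskid ktlk
Hunk 3: at line 1 remove [nanmq,orc,womj] add [hdsp,zaq] -> 9 lines: fwepb yqao hdsp zaq euxq dfz hxk mskid ktlk
Hunk 4: at line 2 remove [zaq,euxq] add [icamr,vhx] -> 9 lines: fwepb yqao hdsp icamr vhx dfz hxk mskid ktlk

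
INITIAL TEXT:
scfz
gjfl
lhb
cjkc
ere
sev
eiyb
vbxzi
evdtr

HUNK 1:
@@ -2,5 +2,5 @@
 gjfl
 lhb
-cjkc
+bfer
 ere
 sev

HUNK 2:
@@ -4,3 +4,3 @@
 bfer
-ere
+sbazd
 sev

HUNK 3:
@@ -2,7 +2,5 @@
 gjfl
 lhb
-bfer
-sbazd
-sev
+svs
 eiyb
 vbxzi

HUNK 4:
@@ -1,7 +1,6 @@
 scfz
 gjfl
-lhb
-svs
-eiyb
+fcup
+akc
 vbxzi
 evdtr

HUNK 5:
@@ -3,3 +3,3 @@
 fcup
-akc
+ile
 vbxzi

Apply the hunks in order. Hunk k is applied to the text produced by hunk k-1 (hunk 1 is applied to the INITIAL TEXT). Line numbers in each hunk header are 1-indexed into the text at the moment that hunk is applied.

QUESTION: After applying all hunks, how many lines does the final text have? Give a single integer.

Hunk 1: at line 2 remove [cjkc] add [bfer] -> 9 lines: scfz gjfl lhb bfer ere sev eiyb vbxzi evdtr
Hunk 2: at line 4 remove [ere] add [sbazd] -> 9 lines: scfz gjfl lhb bfer sbazd sev eiyb vbxzi evdtr
Hunk 3: at line 2 remove [bfer,sbazd,sev] add [svs] -> 7 lines: scfz gjfl lhb svs eiyb vbxzi evdtr
Hunk 4: at line 1 remove [lhb,svs,eiyb] add [fcup,akc] -> 6 lines: scfz gjfl fcup akc vbxzi evdtr
Hunk 5: at line 3 remove [akc] add [ile] -> 6 lines: scfz gjfl fcup ile vbxzi evdtr
Final line count: 6

Answer: 6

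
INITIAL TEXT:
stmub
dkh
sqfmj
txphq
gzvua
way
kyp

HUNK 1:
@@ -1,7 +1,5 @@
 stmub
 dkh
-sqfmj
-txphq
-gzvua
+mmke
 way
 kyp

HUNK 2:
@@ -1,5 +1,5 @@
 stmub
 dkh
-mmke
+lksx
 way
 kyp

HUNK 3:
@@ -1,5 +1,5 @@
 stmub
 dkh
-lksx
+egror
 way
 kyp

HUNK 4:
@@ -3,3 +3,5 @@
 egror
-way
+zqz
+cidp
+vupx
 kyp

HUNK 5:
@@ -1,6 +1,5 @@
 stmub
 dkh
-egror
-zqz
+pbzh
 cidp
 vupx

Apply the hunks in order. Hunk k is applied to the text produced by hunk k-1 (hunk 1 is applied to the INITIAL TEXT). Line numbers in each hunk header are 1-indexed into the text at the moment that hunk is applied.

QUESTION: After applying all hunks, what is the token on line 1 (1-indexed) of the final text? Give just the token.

Answer: stmub

Derivation:
Hunk 1: at line 1 remove [sqfmj,txphq,gzvua] add [mmke] -> 5 lines: stmub dkh mmke way kyp
Hunk 2: at line 1 remove [mmke] add [lksx] -> 5 lines: stmub dkh lksx way kyp
Hunk 3: at line 1 remove [lksx] add [egror] -> 5 lines: stmub dkh egror way kyp
Hunk 4: at line 3 remove [way] add [zqz,cidp,vupx] -> 7 lines: stmub dkh egror zqz cidp vupx kyp
Hunk 5: at line 1 remove [egror,zqz] add [pbzh] -> 6 lines: stmub dkh pbzh cidp vupx kyp
Final line 1: stmub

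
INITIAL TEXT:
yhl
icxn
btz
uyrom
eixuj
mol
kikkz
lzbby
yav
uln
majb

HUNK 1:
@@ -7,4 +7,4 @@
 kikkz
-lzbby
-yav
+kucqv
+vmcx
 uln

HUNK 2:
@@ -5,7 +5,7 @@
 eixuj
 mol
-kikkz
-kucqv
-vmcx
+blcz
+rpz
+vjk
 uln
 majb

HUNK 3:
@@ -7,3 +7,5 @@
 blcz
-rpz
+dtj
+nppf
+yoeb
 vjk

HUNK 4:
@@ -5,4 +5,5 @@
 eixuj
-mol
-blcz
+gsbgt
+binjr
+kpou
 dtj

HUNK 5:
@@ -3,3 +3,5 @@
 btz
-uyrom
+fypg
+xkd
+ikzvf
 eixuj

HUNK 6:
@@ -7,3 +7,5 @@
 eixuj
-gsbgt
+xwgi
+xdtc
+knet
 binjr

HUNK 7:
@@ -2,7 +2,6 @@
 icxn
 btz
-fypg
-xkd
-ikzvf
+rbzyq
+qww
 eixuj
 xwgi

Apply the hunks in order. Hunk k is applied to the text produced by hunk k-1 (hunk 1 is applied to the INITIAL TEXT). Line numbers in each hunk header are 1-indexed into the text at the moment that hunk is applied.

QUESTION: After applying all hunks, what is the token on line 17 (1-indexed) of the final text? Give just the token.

Hunk 1: at line 7 remove [lzbby,yav] add [kucqv,vmcx] -> 11 lines: yhl icxn btz uyrom eixuj mol kikkz kucqv vmcx uln majb
Hunk 2: at line 5 remove [kikkz,kucqv,vmcx] add [blcz,rpz,vjk] -> 11 lines: yhl icxn btz uyrom eixuj mol blcz rpz vjk uln majb
Hunk 3: at line 7 remove [rpz] add [dtj,nppf,yoeb] -> 13 lines: yhl icxn btz uyrom eixuj mol blcz dtj nppf yoeb vjk uln majb
Hunk 4: at line 5 remove [mol,blcz] add [gsbgt,binjr,kpou] -> 14 lines: yhl icxn btz uyrom eixuj gsbgt binjr kpou dtj nppf yoeb vjk uln majb
Hunk 5: at line 3 remove [uyrom] add [fypg,xkd,ikzvf] -> 16 lines: yhl icxn btz fypg xkd ikzvf eixuj gsbgt binjr kpou dtj nppf yoeb vjk uln majb
Hunk 6: at line 7 remove [gsbgt] add [xwgi,xdtc,knet] -> 18 lines: yhl icxn btz fypg xkd ikzvf eixuj xwgi xdtc knet binjr kpou dtj nppf yoeb vjk uln majb
Hunk 7: at line 2 remove [fypg,xkd,ikzvf] add [rbzyq,qww] -> 17 lines: yhl icxn btz rbzyq qww eixuj xwgi xdtc knet binjr kpou dtj nppf yoeb vjk uln majb
Final line 17: majb

Answer: majb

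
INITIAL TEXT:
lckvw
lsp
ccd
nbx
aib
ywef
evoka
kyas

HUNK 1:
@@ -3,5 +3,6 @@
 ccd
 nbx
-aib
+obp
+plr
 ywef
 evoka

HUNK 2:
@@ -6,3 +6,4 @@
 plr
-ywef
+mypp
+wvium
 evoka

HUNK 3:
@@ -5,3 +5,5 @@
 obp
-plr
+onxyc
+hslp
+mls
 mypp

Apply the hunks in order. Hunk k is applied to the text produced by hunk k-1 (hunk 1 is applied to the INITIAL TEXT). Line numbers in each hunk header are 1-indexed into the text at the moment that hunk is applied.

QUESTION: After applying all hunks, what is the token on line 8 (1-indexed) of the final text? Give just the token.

Answer: mls

Derivation:
Hunk 1: at line 3 remove [aib] add [obp,plr] -> 9 lines: lckvw lsp ccd nbx obp plr ywef evoka kyas
Hunk 2: at line 6 remove [ywef] add [mypp,wvium] -> 10 lines: lckvw lsp ccd nbx obp plr mypp wvium evoka kyas
Hunk 3: at line 5 remove [plr] add [onxyc,hslp,mls] -> 12 lines: lckvw lsp ccd nbx obp onxyc hslp mls mypp wvium evoka kyas
Final line 8: mls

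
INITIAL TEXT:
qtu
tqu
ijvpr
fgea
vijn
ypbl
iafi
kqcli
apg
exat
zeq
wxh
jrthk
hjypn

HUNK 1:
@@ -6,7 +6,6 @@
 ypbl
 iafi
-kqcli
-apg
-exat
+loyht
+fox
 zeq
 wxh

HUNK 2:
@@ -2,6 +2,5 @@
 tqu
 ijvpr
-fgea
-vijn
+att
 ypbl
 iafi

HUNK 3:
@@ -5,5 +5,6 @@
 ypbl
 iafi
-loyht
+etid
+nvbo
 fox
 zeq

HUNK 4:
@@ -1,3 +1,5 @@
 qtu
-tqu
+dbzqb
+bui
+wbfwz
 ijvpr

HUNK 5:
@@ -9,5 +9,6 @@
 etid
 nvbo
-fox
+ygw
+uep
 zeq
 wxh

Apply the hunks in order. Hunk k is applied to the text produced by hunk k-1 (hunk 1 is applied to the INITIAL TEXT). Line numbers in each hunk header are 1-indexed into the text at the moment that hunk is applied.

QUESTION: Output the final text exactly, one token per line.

Answer: qtu
dbzqb
bui
wbfwz
ijvpr
att
ypbl
iafi
etid
nvbo
ygw
uep
zeq
wxh
jrthk
hjypn

Derivation:
Hunk 1: at line 6 remove [kqcli,apg,exat] add [loyht,fox] -> 13 lines: qtu tqu ijvpr fgea vijn ypbl iafi loyht fox zeq wxh jrthk hjypn
Hunk 2: at line 2 remove [fgea,vijn] add [att] -> 12 lines: qtu tqu ijvpr att ypbl iafi loyht fox zeq wxh jrthk hjypn
Hunk 3: at line 5 remove [loyht] add [etid,nvbo] -> 13 lines: qtu tqu ijvpr att ypbl iafi etid nvbo fox zeq wxh jrthk hjypn
Hunk 4: at line 1 remove [tqu] add [dbzqb,bui,wbfwz] -> 15 lines: qtu dbzqb bui wbfwz ijvpr att ypbl iafi etid nvbo fox zeq wxh jrthk hjypn
Hunk 5: at line 9 remove [fox] add [ygw,uep] -> 16 lines: qtu dbzqb bui wbfwz ijvpr att ypbl iafi etid nvbo ygw uep zeq wxh jrthk hjypn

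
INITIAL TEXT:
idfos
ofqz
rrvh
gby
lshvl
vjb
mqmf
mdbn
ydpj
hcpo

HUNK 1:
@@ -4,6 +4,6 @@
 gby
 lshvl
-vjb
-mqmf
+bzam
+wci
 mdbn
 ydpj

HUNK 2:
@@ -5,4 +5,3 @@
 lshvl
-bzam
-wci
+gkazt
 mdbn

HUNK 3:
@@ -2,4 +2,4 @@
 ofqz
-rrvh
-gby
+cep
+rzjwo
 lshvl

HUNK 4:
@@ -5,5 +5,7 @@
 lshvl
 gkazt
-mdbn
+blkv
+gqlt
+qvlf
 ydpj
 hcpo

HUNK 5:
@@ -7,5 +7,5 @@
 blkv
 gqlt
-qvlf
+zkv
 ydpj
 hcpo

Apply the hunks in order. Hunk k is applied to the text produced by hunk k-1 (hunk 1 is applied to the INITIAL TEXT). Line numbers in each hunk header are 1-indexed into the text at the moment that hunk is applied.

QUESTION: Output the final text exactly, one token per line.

Answer: idfos
ofqz
cep
rzjwo
lshvl
gkazt
blkv
gqlt
zkv
ydpj
hcpo

Derivation:
Hunk 1: at line 4 remove [vjb,mqmf] add [bzam,wci] -> 10 lines: idfos ofqz rrvh gby lshvl bzam wci mdbn ydpj hcpo
Hunk 2: at line 5 remove [bzam,wci] add [gkazt] -> 9 lines: idfos ofqz rrvh gby lshvl gkazt mdbn ydpj hcpo
Hunk 3: at line 2 remove [rrvh,gby] add [cep,rzjwo] -> 9 lines: idfos ofqz cep rzjwo lshvl gkazt mdbn ydpj hcpo
Hunk 4: at line 5 remove [mdbn] add [blkv,gqlt,qvlf] -> 11 lines: idfos ofqz cep rzjwo lshvl gkazt blkv gqlt qvlf ydpj hcpo
Hunk 5: at line 7 remove [qvlf] add [zkv] -> 11 lines: idfos ofqz cep rzjwo lshvl gkazt blkv gqlt zkv ydpj hcpo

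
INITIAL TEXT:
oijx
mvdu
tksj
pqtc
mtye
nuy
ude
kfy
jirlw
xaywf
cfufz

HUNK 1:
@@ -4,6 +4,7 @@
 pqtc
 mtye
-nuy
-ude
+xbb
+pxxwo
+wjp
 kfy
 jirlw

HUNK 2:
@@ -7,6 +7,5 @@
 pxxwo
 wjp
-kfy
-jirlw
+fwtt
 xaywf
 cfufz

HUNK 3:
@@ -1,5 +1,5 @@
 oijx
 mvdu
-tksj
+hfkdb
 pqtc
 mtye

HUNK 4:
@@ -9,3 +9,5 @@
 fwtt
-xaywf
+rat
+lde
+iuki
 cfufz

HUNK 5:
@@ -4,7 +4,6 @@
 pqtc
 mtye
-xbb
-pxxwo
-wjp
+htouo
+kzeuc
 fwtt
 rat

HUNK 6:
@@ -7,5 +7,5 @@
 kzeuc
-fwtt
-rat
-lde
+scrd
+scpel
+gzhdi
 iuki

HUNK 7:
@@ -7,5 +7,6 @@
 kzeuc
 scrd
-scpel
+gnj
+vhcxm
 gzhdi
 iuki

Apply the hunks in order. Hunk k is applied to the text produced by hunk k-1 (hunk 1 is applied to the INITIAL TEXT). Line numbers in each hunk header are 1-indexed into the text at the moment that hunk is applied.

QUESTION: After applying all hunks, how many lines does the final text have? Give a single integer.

Answer: 13

Derivation:
Hunk 1: at line 4 remove [nuy,ude] add [xbb,pxxwo,wjp] -> 12 lines: oijx mvdu tksj pqtc mtye xbb pxxwo wjp kfy jirlw xaywf cfufz
Hunk 2: at line 7 remove [kfy,jirlw] add [fwtt] -> 11 lines: oijx mvdu tksj pqtc mtye xbb pxxwo wjp fwtt xaywf cfufz
Hunk 3: at line 1 remove [tksj] add [hfkdb] -> 11 lines: oijx mvdu hfkdb pqtc mtye xbb pxxwo wjp fwtt xaywf cfufz
Hunk 4: at line 9 remove [xaywf] add [rat,lde,iuki] -> 13 lines: oijx mvdu hfkdb pqtc mtye xbb pxxwo wjp fwtt rat lde iuki cfufz
Hunk 5: at line 4 remove [xbb,pxxwo,wjp] add [htouo,kzeuc] -> 12 lines: oijx mvdu hfkdb pqtc mtye htouo kzeuc fwtt rat lde iuki cfufz
Hunk 6: at line 7 remove [fwtt,rat,lde] add [scrd,scpel,gzhdi] -> 12 lines: oijx mvdu hfkdb pqtc mtye htouo kzeuc scrd scpel gzhdi iuki cfufz
Hunk 7: at line 7 remove [scpel] add [gnj,vhcxm] -> 13 lines: oijx mvdu hfkdb pqtc mtye htouo kzeuc scrd gnj vhcxm gzhdi iuki cfufz
Final line count: 13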